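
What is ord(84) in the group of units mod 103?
102

103 is prime, so ord(84) divides φ(103) = 102.
Divisors of 102: 1, 2, 3, 6, 17, 34, 51, 102.
Repeated squaring: 84^1 ≡ 84, 84^2 ≡ 52, 84^4 ≡ 26, 84^8 ≡ 58, 84^16 ≡ 68, 84^32 ≡ 92, 84^64 ≡ 18 (mod 103).
Test 84^d mod 103 for each divisor d in increasing order:
84^1 ≡ 84
84^2 ≡ 52
84^3 = 84^2·84^1 ≡ 42
84^6 = 84^4·84^2 ≡ 13
84^17 = 84^16·84^1 ≡ 47
84^34 = 84^32·84^2 ≡ 46
84^51 = 84^32·84^16·84^2·84^1 ≡ 102
84^102 = 84^64·84^32·84^4·84^2 ≡ 1  ← first divisor giving 1
The order is 102.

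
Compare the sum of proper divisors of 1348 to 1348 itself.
deficient

Proper divisors of 1348: sum = 1 + 2 + 4 + 337 + 674 = 1018
Since 1018 < 1348, 1348 is deficient.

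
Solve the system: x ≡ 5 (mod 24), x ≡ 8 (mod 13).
125

Using Chinese Remainder Theorem:
M = 24 × 13 = 312
M1 = 13, M2 = 24
y1 = 13^(-1) mod 24 = 13
y2 = 24^(-1) mod 13 = 6
x = (5×13×13 + 8×24×6) mod 312 = 125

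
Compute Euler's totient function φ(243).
162

243 = 3^5
φ(n) = n × ∏(1 - 1/p) for each prime p dividing n
φ(243) = 243 × (1 - 1/3) = 162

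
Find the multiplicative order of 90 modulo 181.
180

181 is prime, so ord(90) divides φ(181) = 180.
Divisors of 180: 1, 2, 3, 4, 5, 6, 9, 10, 12, 15, 18, 20, 30, 36, 45, 60, 90, 180.
Repeated squaring: 90^1 ≡ 90, 90^2 ≡ 136, 90^4 ≡ 34, 90^8 ≡ 70, 90^16 ≡ 13, 90^32 ≡ 169, 90^64 ≡ 144, 90^128 ≡ 102 (mod 181).
Test 90^d mod 181 for each divisor d in increasing order:
90^1 ≡ 90
90^2 ≡ 136
90^3 = 90^2·90^1 ≡ 113
90^4 ≡ 34
90^5 = 90^4·90^1 ≡ 164
90^6 = 90^4·90^2 ≡ 99
90^9 = 90^8·90^1 ≡ 146
90^10 = 90^8·90^2 ≡ 108
90^12 = 90^8·90^4 ≡ 27
90^15 = 90^8·90^4·90^2·90^1 ≡ 155
90^18 = 90^16·90^2 ≡ 139
90^20 = 90^16·90^4 ≡ 80
90^30 = 90^16·90^8·90^4·90^2 ≡ 133
90^36 = 90^32·90^4 ≡ 135
90^45 = 90^32·90^8·90^4·90^1 ≡ 162
90^60 = 90^32·90^16·90^8·90^4 ≡ 132
90^90 = 90^64·90^16·90^8·90^2 ≡ 180
90^180 = 90^128·90^32·90^16·90^4 ≡ 1  ← first divisor giving 1
The order is 180.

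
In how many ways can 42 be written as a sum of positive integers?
53174

p(n) counts ways to write n as a sum of positive integers (order ignored).
Euler's pentagonal recurrence: p(k) = p(k-1) + p(k-2) - p(k-5) - p(k-7) + p(k-12) + p(k-15) - ... (offsets j(3j∓1)/2, signs ++--, p(0)=1, p(<0)=0).
DP table for k = 0..41: p(0)=1, p(1)=1, p(2)=2, p(3)=3, p(4)=5, p(5)=7, p(6)=11, p(7)=15, p(8)=22, p(9)=30, p(10)=42, p(11)=56, p(12)=77, p(13)=101, p(14)=135, p(15)=176, p(16)=231, p(17)=297, p(18)=385, p(19)=490, p(20)=627, p(21)=792, p(22)=1002, p(23)=1255, p(24)=1575, p(25)=1958, p(26)=2436, p(27)=3010, p(28)=3718, p(29)=4565, p(30)=5604, p(31)=6842, p(32)=8349, p(33)=10143, p(34)=12310, p(35)=14883, p(36)=17977, p(37)=21637, p(38)=26015, p(39)=31185, p(40)=37338, p(41)=44583.
Final step: p(42) = p(41) + p(40) - p(37) - p(35) + p(30) + p(27) - p(20) - p(16) + p(7) + p(2)
= 44583 + 37338 - 21637 - 14883 + 5604 + 3010 - 627 - 231 + 15 + 2
= 53174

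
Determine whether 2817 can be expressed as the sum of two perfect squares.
36² + 39² (a=36, b=39)

Factorization: 2817 = 3^2 × 313
By Fermat: n is sum of two squares iff every prime p ≡ 3 (mod 4) appears to even power.
All primes ≡ 3 (mod 4) appear to even power.
Search a = 0, 1, 2, … for 2817 - a² a perfect square: first hit at a = 36: 2817 - 1296 = 1521 = 39².
2817 = 36² + 39² = 1296 + 1521 ✓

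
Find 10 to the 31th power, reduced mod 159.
148

Repeated squaring. Binary of 31 = 11111.
10^1 ≡ 10 (mod 159); 10^2 ≡ 100 (mod 159); 10^4 ≡ 142 (mod 159); 10^8 ≡ 130 (mod 159); 10^16 ≡ 46 (mod 159)
10^31 = 10^1 × 10^2 × 10^4 × 10^8 × 10^16 ≡ 148 (mod 159)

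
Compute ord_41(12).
40

41 is prime, so ord(12) divides φ(41) = 40.
Divisors of 40: 1, 2, 4, 5, 8, 10, 20, 40.
Repeated squaring: 12^1 ≡ 12, 12^2 ≡ 21, 12^4 ≡ 31, 12^8 ≡ 18, 12^16 ≡ 37, 12^32 ≡ 16 (mod 41).
Test 12^d mod 41 for each divisor d in increasing order:
12^1 ≡ 12
12^2 ≡ 21
12^4 ≡ 31
12^5 = 12^4·12^1 ≡ 3
12^8 ≡ 18
12^10 = 12^8·12^2 ≡ 9
12^20 = 12^16·12^4 ≡ 40
12^40 = 12^32·12^8 ≡ 1  ← first divisor giving 1
The order is 40.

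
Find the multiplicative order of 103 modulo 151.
75

151 is prime, so ord(103) divides φ(151) = 150.
Divisors of 150: 1, 2, 3, 5, 6, 10, 15, 25, 30, 50, 75, 150.
Repeated squaring: 103^1 ≡ 103, 103^2 ≡ 39, 103^4 ≡ 11, 103^8 ≡ 121, 103^16 ≡ 145, 103^32 ≡ 36, 103^64 ≡ 88, 103^128 ≡ 43 (mod 151).
Test 103^d mod 151 for each divisor d in increasing order:
103^1 ≡ 103
103^2 ≡ 39
103^3 = 103^2·103^1 ≡ 91
103^5 = 103^4·103^1 ≡ 76
103^6 = 103^4·103^2 ≡ 127
103^10 = 103^8·103^2 ≡ 38
103^15 = 103^8·103^4·103^2·103^1 ≡ 19
103^25 = 103^16·103^8·103^1 ≡ 118
103^30 = 103^16·103^8·103^4·103^2 ≡ 59
103^50 = 103^32·103^16·103^2 ≡ 32
103^75 = 103^64·103^8·103^2·103^1 ≡ 1  ← first divisor giving 1
The order is 75.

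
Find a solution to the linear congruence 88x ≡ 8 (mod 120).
x ≡ 11 (mod 15)

gcd(88, 120) = 8, which divides 8, so solutions exist.
Divide through by 8: 11x ≡ 1 (mod 15).
Find 11^(-1) mod 15 by the extended Euclidean algorithm:
15 = 1 × 11 + 4  ⟹  4 = (1)·15 + (-1)·11
11 = 2 × 4 + 3  ⟹  3 = (-2)·15 + (3)·11
4 = 1 × 3 + 1  ⟹  1 = (3)·15 + (-4)·11
So (-4)·11 ≡ 1 (mod 15), i.e. 11^(-1) ≡ -4 ≡ 11 (mod 15).
x ≡ 11 × 1 = 11 ≡ 11 (mod 15).
Check: 88 × 11 = 968 ≡ 8 (mod 120).
x ≡ 11 (mod 15), giving 8 solutions mod 120.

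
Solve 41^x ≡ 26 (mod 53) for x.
41

Baby-step giant-step with step n = ⌈√53⌉ = 8.
Baby steps 41^j mod 53 (j:value) for j=0..7: 0:1, 1:41, 2:38, 3:21, 4:13, 5:3, 6:17, 7:8.
Giant-step multiplier: 41^(-8) ≡ 41^(52-8) = 41^44 ≡ 16 (mod 53).
Giant steps γ_i = 26·16^i mod 53: γ_0=26, γ_1=45, γ_2=31, γ_3=19, γ_4=39, γ_5=41 (in table at j=1).
x = i·n + j = 5·8 + 1 = 41.
Check: 41^41 ≡ 26 (mod 53).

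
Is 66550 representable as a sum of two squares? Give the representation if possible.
Not possible

Factorization: 66550 = 2 × 5^2 × 11^3
By Fermat: n is sum of two squares iff every prime p ≡ 3 (mod 4) appears to even power.
Prime(s) ≡ 3 (mod 4) with odd exponent: [(11, 3)]
Therefore 66550 cannot be expressed as a² + b².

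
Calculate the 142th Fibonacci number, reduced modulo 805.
321

Matrix identity: Q^n = [[F_(n+1), F_n], [F_n, F_(n-1)]] with Q = [[1,1],[1,0]].
n = 142 = 10001110₂. Square-and-multiply, entries mod 805:
Q^1 = [[1,1],[1,0]]
Q^2 = (Q^1)² = [[2,1],[1,1]]
Q^4 = (Q^2)² = [[5,3],[3,2]]
Q^8 = (Q^4)² = [[34,21],[21,13]]
Q^17 = (Q^8)²·Q = [[169,792],[792,182]]
Q^35 = (Q^17)²·Q = [[17,555],[555,267]]
Q^71 = (Q^35)²·Q = [[644,804],[804,645]]
Q^142 = (Q^71)² = [[162,321],[321,646]]
F_142 mod 805 = Q^142[0][1] = 321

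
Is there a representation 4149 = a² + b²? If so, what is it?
30² + 57² (a=30, b=57)

Factorization: 4149 = 3^2 × 461
By Fermat: n is sum of two squares iff every prime p ≡ 3 (mod 4) appears to even power.
All primes ≡ 3 (mod 4) appear to even power.
Search a = 0, 1, 2, … for 4149 - a² a perfect square: first hit at a = 30: 4149 - 900 = 3249 = 57².
4149 = 30² + 57² = 900 + 3249 ✓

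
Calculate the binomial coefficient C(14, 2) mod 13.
0

Using Lucas' theorem:
Write n=14 and k=2 in base 13:
n in base 13: [1, 1]
k in base 13: [0, 2]
C(14,2) mod 13 = ∏ C(n_i, k_i) mod 13
Digit binomials (mod 13): C(1,0) = 1; C(1,2) = 0 (k_i > n_i)
Product: 1 × 0 = 0 ≡ 0 (mod 13)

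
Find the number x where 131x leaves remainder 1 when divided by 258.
65

gcd(131, 258) = 1, so the inverse exists.
Extended Euclidean algorithm on (258, 131):
258 = 1 × 131 + 127  ⟹  127 = (1)·258 + (-1)·131
131 = 1 × 127 + 4  ⟹  4 = (-1)·258 + (2)·131
127 = 31 × 4 + 3  ⟹  3 = (32)·258 + (-63)·131
4 = 1 × 3 + 1  ⟹  1 = (-33)·258 + (65)·131
So (65)·131 ≡ 1 (mod 258), i.e. 131^(-1) ≡ 65 (mod 258).
Check: 131 × 65 = 8515 ≡ 1 (mod 258)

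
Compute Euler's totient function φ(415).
328

415 = 5 × 83
φ(n) = n × ∏(1 - 1/p) for each prime p dividing n
φ(415) = 415 × (1 - 1/5) × (1 - 1/83) = 328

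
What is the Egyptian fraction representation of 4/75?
1/19 + 1/1425

Greedy algorithm:
4/75: ceiling(75/4) = 19, use 1/19
1/1425: ceiling(1425/1) = 1425, use 1/1425
Result: 4/75 = 1/19 + 1/1425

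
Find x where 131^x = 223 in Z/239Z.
31

Baby-step giant-step with step n = ⌈√239⌉ = 16.
Baby steps 131^j mod 239 (j:value) for j=0..15: 0:1, 1:131, 2:192, 3:57, 4:58, 5:189, 6:142, 7:199, 8:18, 9:207, 10:110, 11:70, 12:88, 13:56, 14:166, 15:236.
Giant-step multiplier: 131^(-16) ≡ 131^(238-16) = 131^222 ≡ 45 (mod 239).
Giant steps γ_i = 223·45^i mod 239: γ_0=223, γ_1=236 (in table at j=15).
x = i·n + j = 1·16 + 15 = 31.
Check: 131^31 ≡ 223 (mod 239).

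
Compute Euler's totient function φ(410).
160

410 = 2 × 5 × 41
φ(n) = n × ∏(1 - 1/p) for each prime p dividing n
φ(410) = 410 × (1 - 1/2) × (1 - 1/5) × (1 - 1/41) = 160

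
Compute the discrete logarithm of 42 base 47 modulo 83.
57

Baby-step giant-step with step n = ⌈√83⌉ = 10.
Baby steps 47^j mod 83 (j:value) for j=0..9: 0:1, 1:47, 2:51, 3:73, 4:28, 5:71, 6:17, 7:52, 8:37, 9:79.
Giant-step multiplier: 47^(-10) ≡ 47^(82-10) = 47^72 ≡ 49 (mod 83).
Giant steps γ_i = 42·49^i mod 83: γ_0=42, γ_1=66, γ_2=80, γ_3=19, γ_4=18, γ_5=52 (in table at j=7).
x = i·n + j = 5·10 + 7 = 57.
Check: 47^57 ≡ 42 (mod 83).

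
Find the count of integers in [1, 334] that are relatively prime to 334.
166

334 = 2 × 167
φ(n) = n × ∏(1 - 1/p) for each prime p dividing n
φ(334) = 334 × (1 - 1/2) × (1 - 1/167) = 166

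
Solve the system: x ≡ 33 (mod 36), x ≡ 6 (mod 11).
105

Using Chinese Remainder Theorem:
M = 36 × 11 = 396
M1 = 11, M2 = 36
y1 = 11^(-1) mod 36 = 23
y2 = 36^(-1) mod 11 = 4
x = (33×11×23 + 6×36×4) mod 396 = 105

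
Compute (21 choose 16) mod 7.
0

Using Lucas' theorem:
Write n=21 and k=16 in base 7:
n in base 7: [3, 0]
k in base 7: [2, 2]
C(21,16) mod 7 = ∏ C(n_i, k_i) mod 7
Digit binomials (mod 7): C(3,2) = 3; C(0,2) = 0 (k_i > n_i)
Product: 3 × 0 = 0 ≡ 0 (mod 7)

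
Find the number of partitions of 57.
614154

p(n) counts ways to write n as a sum of positive integers (order ignored).
Euler's pentagonal recurrence: p(k) = p(k-1) + p(k-2) - p(k-5) - p(k-7) + p(k-12) + p(k-15) - ... (offsets j(3j∓1)/2, signs ++--, p(0)=1, p(<0)=0).
DP table for k = 0..56: p(0)=1, p(1)=1, p(2)=2, p(3)=3, p(4)=5, p(5)=7, p(6)=11, p(7)=15, p(8)=22, p(9)=30, p(10)=42, p(11)=56, p(12)=77, p(13)=101, p(14)=135, p(15)=176, p(16)=231, p(17)=297, p(18)=385, p(19)=490, p(20)=627, p(21)=792, p(22)=1002, p(23)=1255, p(24)=1575, p(25)=1958, p(26)=2436, p(27)=3010, p(28)=3718, p(29)=4565, p(30)=5604, p(31)=6842, p(32)=8349, p(33)=10143, p(34)=12310, p(35)=14883, p(36)=17977, p(37)=21637, p(38)=26015, p(39)=31185, p(40)=37338, p(41)=44583, p(42)=53174, p(43)=63261, p(44)=75175, p(45)=89134, p(46)=105558, p(47)=124754, p(48)=147273, p(49)=173525, p(50)=204226, p(51)=239943, p(52)=281589, p(53)=329931, p(54)=386155, p(55)=451276, p(56)=526823.
Final step: p(57) = p(56) + p(55) - p(52) - p(50) + p(45) + p(42) - p(35) - p(31) + p(22) + p(17) - p(6) - p(0)
= 526823 + 451276 - 281589 - 204226 + 89134 + 53174 - 14883 - 6842 + 1002 + 297 - 11 - 1
= 614154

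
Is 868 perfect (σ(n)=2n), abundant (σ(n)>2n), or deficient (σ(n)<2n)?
abundant

Proper divisors of 868: sum = 1 + 2 + 4 + 7 + 14 + 28 + 31 + 62 + 124 + 217 + 434 = 924
Since 924 > 868, 868 is abundant.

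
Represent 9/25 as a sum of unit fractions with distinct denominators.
1/3 + 1/38 + 1/2850

Greedy algorithm:
9/25: ceiling(25/9) = 3, use 1/3
2/75: ceiling(75/2) = 38, use 1/38
1/2850: ceiling(2850/1) = 2850, use 1/2850
Result: 9/25 = 1/3 + 1/38 + 1/2850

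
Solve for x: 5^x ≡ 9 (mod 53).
14

Baby-step giant-step with step n = ⌈√53⌉ = 8.
Baby steps 5^j mod 53 (j:value) for j=0..7: 0:1, 1:5, 2:25, 3:19, 4:42, 5:51, 6:43, 7:3.
Giant-step multiplier: 5^(-8) ≡ 5^(52-8) = 5^44 ≡ 46 (mod 53).
Giant steps γ_i = 9·46^i mod 53: γ_0=9, γ_1=43 (in table at j=6).
x = i·n + j = 1·8 + 6 = 14.
Check: 5^14 ≡ 9 (mod 53).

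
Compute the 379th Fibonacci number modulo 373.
368

Matrix identity: Q^n = [[F_(n+1), F_n], [F_n, F_(n-1)]] with Q = [[1,1],[1,0]].
n = 379 = 101111011₂. Square-and-multiply, entries mod 373:
Q^1 = [[1,1],[1,0]]
Q^2 = (Q^1)² = [[2,1],[1,1]]
Q^5 = (Q^2)²·Q = [[8,5],[5,3]]
Q^11 = (Q^5)²·Q = [[144,89],[89,55]]
Q^23 = (Q^11)²·Q = [[116,309],[309,180]]
Q^47 = (Q^23)²·Q = [[100,21],[21,79]]
Q^94 = (Q^47)² = [[370,29],[29,341]]
Q^189 = (Q^94)²·Q = [[208,104],[104,104]]
Q^379 = (Q^189)²·Q = [[365,368],[368,370]]
F_379 mod 373 = Q^379[0][1] = 368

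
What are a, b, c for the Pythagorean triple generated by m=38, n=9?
(1363, 684, 1525)

Euclid's formula: a = m² - n², b = 2mn, c = m² + n²
m = 38, n = 9
a = 38² - 9² = 1444 - 81 = 1363
b = 2 × 38 × 9 = 684
c = 38² + 9² = 1444 + 81 = 1525
Verification: 1363² + 684² = 1857769 + 467856 = 2325625 = 1525² ✓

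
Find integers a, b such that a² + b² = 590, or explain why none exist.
Not possible

Factorization: 590 = 2 × 5 × 59
By Fermat: n is sum of two squares iff every prime p ≡ 3 (mod 4) appears to even power.
Prime(s) ≡ 3 (mod 4) with odd exponent: [(59, 1)]
Therefore 590 cannot be expressed as a² + b².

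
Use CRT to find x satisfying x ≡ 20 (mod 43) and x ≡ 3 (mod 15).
63

Using Chinese Remainder Theorem:
M = 43 × 15 = 645
M1 = 15, M2 = 43
y1 = 15^(-1) mod 43 = 23
y2 = 43^(-1) mod 15 = 7
x = (20×15×23 + 3×43×7) mod 645 = 63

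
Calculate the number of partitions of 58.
715220

p(n) counts ways to write n as a sum of positive integers (order ignored).
Euler's pentagonal recurrence: p(k) = p(k-1) + p(k-2) - p(k-5) - p(k-7) + p(k-12) + p(k-15) - ... (offsets j(3j∓1)/2, signs ++--, p(0)=1, p(<0)=0).
DP table for k = 0..57: p(0)=1, p(1)=1, p(2)=2, p(3)=3, p(4)=5, p(5)=7, p(6)=11, p(7)=15, p(8)=22, p(9)=30, p(10)=42, p(11)=56, p(12)=77, p(13)=101, p(14)=135, p(15)=176, p(16)=231, p(17)=297, p(18)=385, p(19)=490, p(20)=627, p(21)=792, p(22)=1002, p(23)=1255, p(24)=1575, p(25)=1958, p(26)=2436, p(27)=3010, p(28)=3718, p(29)=4565, p(30)=5604, p(31)=6842, p(32)=8349, p(33)=10143, p(34)=12310, p(35)=14883, p(36)=17977, p(37)=21637, p(38)=26015, p(39)=31185, p(40)=37338, p(41)=44583, p(42)=53174, p(43)=63261, p(44)=75175, p(45)=89134, p(46)=105558, p(47)=124754, p(48)=147273, p(49)=173525, p(50)=204226, p(51)=239943, p(52)=281589, p(53)=329931, p(54)=386155, p(55)=451276, p(56)=526823, p(57)=614154.
Final step: p(58) = p(57) + p(56) - p(53) - p(51) + p(46) + p(43) - p(36) - p(32) + p(23) + p(18) - p(7) - p(1)
= 614154 + 526823 - 329931 - 239943 + 105558 + 63261 - 17977 - 8349 + 1255 + 385 - 15 - 1
= 715220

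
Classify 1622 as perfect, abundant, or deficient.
deficient

Proper divisors of 1622: sum = 1 + 2 + 811 = 814
Since 814 < 1622, 1622 is deficient.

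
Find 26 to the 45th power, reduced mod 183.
50

Repeated squaring. Binary of 45 = 101101.
26^1 ≡ 26 (mod 183); 26^2 ≡ 127 (mod 183); 26^4 ≡ 25 (mod 183); 26^8 ≡ 76 (mod 183); 26^16 ≡ 103 (mod 183); 26^32 ≡ 178 (mod 183)
26^45 = 26^1 × 26^4 × 26^8 × 26^32 ≡ 50 (mod 183)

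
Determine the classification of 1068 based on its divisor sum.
abundant

Proper divisors of 1068: sum = 1 + 2 + 3 + 4 + 6 + 12 + 89 + 178 + 267 + 356 + 534 = 1452
Since 1452 > 1068, 1068 is abundant.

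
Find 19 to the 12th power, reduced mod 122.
9

Repeated squaring. Binary of 12 = 1100.
19^1 ≡ 19 (mod 122); 19^2 ≡ 117 (mod 122); 19^4 ≡ 25 (mod 122); 19^8 ≡ 15 (mod 122)
19^12 = 19^4 × 19^8 ≡ 9 (mod 122)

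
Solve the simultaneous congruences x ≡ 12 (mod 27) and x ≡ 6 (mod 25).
606

Using Chinese Remainder Theorem:
M = 27 × 25 = 675
M1 = 25, M2 = 27
y1 = 25^(-1) mod 27 = 13
y2 = 27^(-1) mod 25 = 13
x = (12×25×13 + 6×27×13) mod 675 = 606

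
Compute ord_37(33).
9

37 is prime, so ord(33) divides φ(37) = 36.
Divisors of 36: 1, 2, 3, 4, 6, 9, 12, 18, 36.
Repeated squaring: 33^1 ≡ 33, 33^2 ≡ 16, 33^4 ≡ 34, 33^8 ≡ 9, 33^16 ≡ 7, 33^32 ≡ 12 (mod 37).
Test 33^d mod 37 for each divisor d in increasing order:
33^1 ≡ 33
33^2 ≡ 16
33^3 = 33^2·33^1 ≡ 10
33^4 ≡ 34
33^6 = 33^4·33^2 ≡ 26
33^9 = 33^8·33^1 ≡ 1  ← first divisor giving 1
The order is 9.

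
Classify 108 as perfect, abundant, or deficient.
abundant

Proper divisors of 108: sum = 1 + 2 + 3 + 4 + 6 + 9 + 12 + 18 + 27 + 36 + 54 = 172
Since 172 > 108, 108 is abundant.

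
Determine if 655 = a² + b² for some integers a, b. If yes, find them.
Not possible

Factorization: 655 = 5 × 131
By Fermat: n is sum of two squares iff every prime p ≡ 3 (mod 4) appears to even power.
Prime(s) ≡ 3 (mod 4) with odd exponent: [(131, 1)]
Therefore 655 cannot be expressed as a² + b².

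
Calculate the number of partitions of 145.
24908858009

p(n) counts ways to write n as a sum of positive integers (order ignored).
Euler's pentagonal recurrence: p(k) = p(k-1) + p(k-2) - p(k-5) - p(k-7) + p(k-12) + p(k-15) - ... (offsets j(3j∓1)/2, signs ++--, p(0)=1, p(<0)=0).
DP table for k = 0..144: p(0)=1, p(1)=1, p(2)=2, p(3)=3, p(4)=5, p(5)=7, p(6)=11, p(7)=15, p(8)=22, p(9)=30, p(10)=42, p(11)=56, p(12)=77, p(13)=101, p(14)=135, p(15)=176, p(16)=231, p(17)=297, p(18)=385, p(19)=490, p(20)=627, p(21)=792, p(22)=1002, p(23)=1255, p(24)=1575, p(25)=1958, p(26)=2436, p(27)=3010, p(28)=3718, p(29)=4565, p(30)=5604, p(31)=6842, p(32)=8349, p(33)=10143, p(34)=12310, p(35)=14883, p(36)=17977, p(37)=21637, p(38)=26015, p(39)=31185, p(40)=37338, p(41)=44583, p(42)=53174, p(43)=63261, p(44)=75175, p(45)=89134, p(46)=105558, p(47)=124754, p(48)=147273, p(49)=173525, p(50)=204226, p(51)=239943, p(52)=281589, p(53)=329931, p(54)=386155, p(55)=451276, p(56)=526823, p(57)=614154, p(58)=715220, p(59)=831820, p(60)=966467, p(61)=1121505, p(62)=1300156, p(63)=1505499, p(64)=1741630, p(65)=2012558, p(66)=2323520, p(67)=2679689, p(68)=3087735, p(69)=3554345, p(70)=4087968, p(71)=4697205, p(72)=5392783, p(73)=6185689, p(74)=7089500, p(75)=8118264, p(76)=9289091, p(77)=10619863, p(78)=12132164, p(79)=13848650, p(80)=15796476, p(81)=18004327, p(82)=20506255, p(83)=23338469, p(84)=26543660, p(85)=30167357, p(86)=34262962, p(87)=38887673, p(88)=44108109, p(89)=49995925, p(90)=56634173, p(91)=64112359, p(92)=72533807, p(93)=82010177, p(94)=92669720, p(95)=104651419, p(96)=118114304, p(97)=133230930, p(98)=150198136, p(99)=169229875, p(100)=190569292, p(101)=214481126, p(102)=241265379, p(103)=271248950, p(104)=304801365, p(105)=342325709, p(106)=384276336, p(107)=431149389, p(108)=483502844, p(109)=541946240, p(110)=607163746, p(111)=679903203, p(112)=761002156, p(113)=851376628, p(114)=952050665, p(115)=1064144451, p(116)=1188908248, p(117)=1327710076, p(118)=1482074143, p(119)=1653668665, p(120)=1844349560, p(121)=2056148051, p(122)=2291320912, p(123)=2552338241, p(124)=2841940500, p(125)=3163127352, p(126)=3519222692, p(127)=3913864295, p(128)=4351078600, p(129)=4835271870, p(130)=5371315400, p(131)=5964539504, p(132)=6620830889, p(133)=7346629512, p(134)=8149040695, p(135)=9035836076, p(136)=10015581680, p(137)=11097645016, p(138)=12292341831, p(139)=13610949895, p(140)=15065878135, p(141)=16670689208, p(142)=18440293320, p(143)=20390982757, p(144)=22540654445.
Final step: p(145) = p(144) + p(143) - p(140) - p(138) + p(133) + p(130) - p(123) - p(119) + p(110) + p(105) - p(94) - p(88) + p(75) + p(68) - p(53) - p(45) + p(28) + p(19) - p(0)
= 22540654445 + 20390982757 - 15065878135 - 12292341831 + 7346629512 + 5371315400 - 2552338241 - 1653668665 + 607163746 + 342325709 - 92669720 - 44108109 + 8118264 + 3087735 - 329931 - 89134 + 3718 + 490 - 1
= 24908858009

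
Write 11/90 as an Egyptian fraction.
1/9 + 1/90

Greedy algorithm:
11/90: ceiling(90/11) = 9, use 1/9
1/90: ceiling(90/1) = 90, use 1/90
Result: 11/90 = 1/9 + 1/90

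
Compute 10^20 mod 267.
97

Repeated squaring. Binary of 20 = 10100.
10^1 ≡ 10 (mod 267); 10^2 ≡ 100 (mod 267); 10^4 ≡ 121 (mod 267); 10^8 ≡ 223 (mod 267); 10^16 ≡ 67 (mod 267)
10^20 = 10^4 × 10^16 ≡ 97 (mod 267)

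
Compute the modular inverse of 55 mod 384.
7

gcd(55, 384) = 1, so the inverse exists.
Extended Euclidean algorithm on (384, 55):
384 = 6 × 55 + 54  ⟹  54 = (1)·384 + (-6)·55
55 = 1 × 54 + 1  ⟹  1 = (-1)·384 + (7)·55
So (7)·55 ≡ 1 (mod 384), i.e. 55^(-1) ≡ 7 (mod 384).
Check: 55 × 7 = 385 ≡ 1 (mod 384)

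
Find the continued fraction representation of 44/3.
[14; 1, 2]

Euclidean algorithm steps:
44 = 14 × 3 + 2
3 = 1 × 2 + 1
2 = 2 × 1 + 0
Continued fraction: [14; 1, 2]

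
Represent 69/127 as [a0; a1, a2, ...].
[0; 1, 1, 5, 3, 1, 2]

Euclidean algorithm steps:
69 = 0 × 127 + 69
127 = 1 × 69 + 58
69 = 1 × 58 + 11
58 = 5 × 11 + 3
11 = 3 × 3 + 2
3 = 1 × 2 + 1
2 = 2 × 1 + 0
Continued fraction: [0; 1, 1, 5, 3, 1, 2]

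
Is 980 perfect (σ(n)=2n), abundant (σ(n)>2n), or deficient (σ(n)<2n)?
abundant

Proper divisors of 980: sum = 1 + 2 + 4 + 5 + 7 + 10 + 14 + 20 + ... + 140 + 196 + 245 + 490 (17 divisors) = 1414
Since 1414 > 980, 980 is abundant.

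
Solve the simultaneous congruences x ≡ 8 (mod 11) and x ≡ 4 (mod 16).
52

Using Chinese Remainder Theorem:
M = 11 × 16 = 176
M1 = 16, M2 = 11
y1 = 16^(-1) mod 11 = 9
y2 = 11^(-1) mod 16 = 3
x = (8×16×9 + 4×11×3) mod 176 = 52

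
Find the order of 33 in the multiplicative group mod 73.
72

73 is prime, so ord(33) divides φ(73) = 72.
Divisors of 72: 1, 2, 3, 4, 6, 8, 9, 12, 18, 24, 36, 72.
Repeated squaring: 33^1 ≡ 33, 33^2 ≡ 67, 33^4 ≡ 36, 33^8 ≡ 55, 33^16 ≡ 32, 33^32 ≡ 2, 33^64 ≡ 4 (mod 73).
Test 33^d mod 73 for each divisor d in increasing order:
33^1 ≡ 33
33^2 ≡ 67
33^3 = 33^2·33^1 ≡ 21
33^4 ≡ 36
33^6 = 33^4·33^2 ≡ 3
33^8 ≡ 55
33^9 = 33^8·33^1 ≡ 63
33^12 = 33^8·33^4 ≡ 9
33^18 = 33^16·33^2 ≡ 27
33^24 = 33^16·33^8 ≡ 8
33^36 = 33^32·33^4 ≡ 72
33^72 = 33^64·33^8 ≡ 1  ← first divisor giving 1
The order is 72.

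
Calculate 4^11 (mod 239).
93

Repeated squaring. Binary of 11 = 1011.
4^1 ≡ 4 (mod 239); 4^2 ≡ 16 (mod 239); 4^4 ≡ 17 (mod 239); 4^8 ≡ 50 (mod 239)
4^11 = 4^1 × 4^2 × 4^8 ≡ 93 (mod 239)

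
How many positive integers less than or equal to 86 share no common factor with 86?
42

86 = 2 × 43
φ(n) = n × ∏(1 - 1/p) for each prime p dividing n
φ(86) = 86 × (1 - 1/2) × (1 - 1/43) = 42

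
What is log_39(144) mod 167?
38

Baby-step giant-step with step n = ⌈√167⌉ = 13.
Baby steps 39^j mod 167 (j:value) for j=0..12: 0:1, 1:39, 2:18, 3:34, 4:157, 5:111, 6:154, 7:161, 8:100, 9:59, 10:130, 11:60, 12:2.
Giant-step multiplier: 39^(-13) ≡ 39^(166-13) = 39^153 ≡ 15 (mod 167).
Giant steps γ_i = 144·15^i mod 167: γ_0=144, γ_1=156, γ_2=2 (in table at j=12).
x = i·n + j = 2·13 + 12 = 38.
Check: 39^38 ≡ 144 (mod 167).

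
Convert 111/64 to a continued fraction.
[1; 1, 2, 1, 3, 4]

Euclidean algorithm steps:
111 = 1 × 64 + 47
64 = 1 × 47 + 17
47 = 2 × 17 + 13
17 = 1 × 13 + 4
13 = 3 × 4 + 1
4 = 4 × 1 + 0
Continued fraction: [1; 1, 2, 1, 3, 4]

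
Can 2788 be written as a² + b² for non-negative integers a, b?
22² + 48² (a=22, b=48)

Factorization: 2788 = 2^2 × 17 × 41
By Fermat: n is sum of two squares iff every prime p ≡ 3 (mod 4) appears to even power.
All primes ≡ 3 (mod 4) appear to even power.
Search a = 0, 1, 2, … for 2788 - a² a perfect square: first hit at a = 22: 2788 - 484 = 2304 = 48².
2788 = 22² + 48² = 484 + 2304 ✓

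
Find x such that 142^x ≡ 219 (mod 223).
201

Baby-step giant-step with step n = ⌈√223⌉ = 15.
Baby steps 142^j mod 223 (j:value) for j=0..14: 0:1, 1:142, 2:94, 3:191, 4:139, 5:114, 6:132, 7:12, 8:143, 9:13, 10:62, 11:107, 12:30, 13:23, 14:144.
Giant-step multiplier: 142^(-15) ≡ 142^(222-15) = 142^207 ≡ 141 (mod 223).
Giant steps γ_i = 219·141^i mod 223: γ_0=219, γ_1=105, γ_2=87, γ_3=2, γ_4=59, γ_5=68, γ_6=222, γ_7=82, γ_8=189, γ_9=112, γ_10=182, γ_11=17, γ_12=167, γ_13=132 (in table at j=6).
x = i·n + j = 13·15 + 6 = 201.
Check: 142^201 ≡ 219 (mod 223).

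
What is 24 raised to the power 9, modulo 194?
64

Repeated squaring. Binary of 9 = 1001.
24^1 ≡ 24 (mod 194); 24^2 ≡ 188 (mod 194); 24^4 ≡ 36 (mod 194); 24^8 ≡ 132 (mod 194)
24^9 = 24^1 × 24^8 ≡ 64 (mod 194)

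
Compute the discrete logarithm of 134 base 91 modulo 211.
112

Baby-step giant-step with step n = ⌈√211⌉ = 15.
Baby steps 91^j mod 211 (j:value) for j=0..14: 0:1, 1:91, 2:52, 3:90, 4:172, 5:38, 6:82, 7:77, 8:44, 9:206, 10:178, 11:162, 12:183, 13:195, 14:21.
Giant-step multiplier: 91^(-15) ≡ 91^(210-15) = 91^195 ≡ 88 (mod 211).
Giant steps γ_i = 134·88^i mod 211: γ_0=134, γ_1=187, γ_2=209, γ_3=35, γ_4=126, γ_5=116, γ_6=80, γ_7=77 (in table at j=7).
x = i·n + j = 7·15 + 7 = 112.
Check: 91^112 ≡ 134 (mod 211).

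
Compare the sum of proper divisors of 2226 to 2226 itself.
abundant

Proper divisors of 2226: sum = 1 + 2 + 3 + 6 + 7 + 14 + 21 + 42 + 53 + 106 + 159 + 318 + 371 + 742 + 1113 = 2958
Since 2958 > 2226, 2226 is abundant.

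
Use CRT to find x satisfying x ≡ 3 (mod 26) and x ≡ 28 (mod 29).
289

Using Chinese Remainder Theorem:
M = 26 × 29 = 754
M1 = 29, M2 = 26
y1 = 29^(-1) mod 26 = 9
y2 = 26^(-1) mod 29 = 19
x = (3×29×9 + 28×26×19) mod 754 = 289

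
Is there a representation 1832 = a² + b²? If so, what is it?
26² + 34² (a=26, b=34)

Factorization: 1832 = 2^3 × 229
By Fermat: n is sum of two squares iff every prime p ≡ 3 (mod 4) appears to even power.
All primes ≡ 3 (mod 4) appear to even power.
Search a = 0, 1, 2, … for 1832 - a² a perfect square: first hit at a = 26: 1832 - 676 = 1156 = 34².
1832 = 26² + 34² = 676 + 1156 ✓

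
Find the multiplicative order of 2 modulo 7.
3

7 is prime, so ord(2) divides φ(7) = 6.
Divisors of 6: 1, 2, 3, 6.
Repeated squaring: 2^1 ≡ 2, 2^2 ≡ 4, 2^4 ≡ 2 (mod 7).
Test 2^d mod 7 for each divisor d in increasing order:
2^1 ≡ 2
2^2 ≡ 4
2^3 = 2^2·2^1 ≡ 1  ← first divisor giving 1
The order is 3.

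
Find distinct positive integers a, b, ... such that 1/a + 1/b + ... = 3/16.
1/6 + 1/48

Greedy algorithm:
3/16: ceiling(16/3) = 6, use 1/6
1/48: ceiling(48/1) = 48, use 1/48
Result: 3/16 = 1/6 + 1/48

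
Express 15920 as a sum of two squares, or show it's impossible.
Not possible

Factorization: 15920 = 2^4 × 5 × 199
By Fermat: n is sum of two squares iff every prime p ≡ 3 (mod 4) appears to even power.
Prime(s) ≡ 3 (mod 4) with odd exponent: [(199, 1)]
Therefore 15920 cannot be expressed as a² + b².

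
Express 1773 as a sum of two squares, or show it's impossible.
3² + 42² (a=3, b=42)

Factorization: 1773 = 3^2 × 197
By Fermat: n is sum of two squares iff every prime p ≡ 3 (mod 4) appears to even power.
All primes ≡ 3 (mod 4) appear to even power.
Search a = 0, 1, 2, … for 1773 - a² a perfect square: first hit at a = 3: 1773 - 9 = 1764 = 42².
1773 = 3² + 42² = 9 + 1764 ✓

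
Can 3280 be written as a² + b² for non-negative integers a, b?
12² + 56² (a=12, b=56)

Factorization: 3280 = 2^4 × 5 × 41
By Fermat: n is sum of two squares iff every prime p ≡ 3 (mod 4) appears to even power.
All primes ≡ 3 (mod 4) appear to even power.
Search a = 0, 1, 2, … for 3280 - a² a perfect square: first hit at a = 12: 3280 - 144 = 3136 = 56².
3280 = 12² + 56² = 144 + 3136 ✓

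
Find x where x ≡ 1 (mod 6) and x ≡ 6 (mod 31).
37

Using Chinese Remainder Theorem:
M = 6 × 31 = 186
M1 = 31, M2 = 6
y1 = 31^(-1) mod 6 = 1
y2 = 6^(-1) mod 31 = 26
x = (1×31×1 + 6×6×26) mod 186 = 37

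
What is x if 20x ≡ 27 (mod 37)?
x ≡ 18 (mod 37)

gcd(20, 37) = 1, which divides 27, so solutions exist.
Find 20^(-1) mod 37 by the extended Euclidean algorithm:
37 = 1 × 20 + 17  ⟹  17 = (1)·37 + (-1)·20
20 = 1 × 17 + 3  ⟹  3 = (-1)·37 + (2)·20
17 = 5 × 3 + 2  ⟹  2 = (6)·37 + (-11)·20
3 = 1 × 2 + 1  ⟹  1 = (-7)·37 + (13)·20
So (13)·20 ≡ 1 (mod 37), i.e. 20^(-1) ≡ 13 (mod 37).
x ≡ 13 × 27 = 351 ≡ 18 (mod 37).
Check: 20 × 18 = 360 ≡ 27 (mod 37).
Unique solution: x ≡ 18 (mod 37)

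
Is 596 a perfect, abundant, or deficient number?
deficient

Proper divisors of 596: sum = 1 + 2 + 4 + 149 + 298 = 454
Since 454 < 596, 596 is deficient.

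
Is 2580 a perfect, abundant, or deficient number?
abundant

Proper divisors of 2580: sum = 1 + 2 + 3 + 4 + 5 + 6 + 10 + 12 + ... + 516 + 645 + 860 + 1290 (23 divisors) = 4812
Since 4812 > 2580, 2580 is abundant.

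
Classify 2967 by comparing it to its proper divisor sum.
deficient

Proper divisors of 2967: sum = 1 + 3 + 23 + 43 + 69 + 129 + 989 = 1257
Since 1257 < 2967, 2967 is deficient.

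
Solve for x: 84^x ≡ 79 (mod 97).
78

Baby-step giant-step with step n = ⌈√97⌉ = 10.
Baby steps 84^j mod 97 (j:value) for j=0..9: 0:1, 1:84, 2:72, 3:34, 4:43, 5:23, 6:89, 7:7, 8:6, 9:19.
Giant-step multiplier: 84^(-10) ≡ 84^(96-10) = 84^86 ≡ 86 (mod 97).
Giant steps γ_i = 79·86^i mod 97: γ_0=79, γ_1=4, γ_2=53, γ_3=96, γ_4=11, γ_5=73, γ_6=70, γ_7=6 (in table at j=8).
x = i·n + j = 7·10 + 8 = 78.
Check: 84^78 ≡ 79 (mod 97).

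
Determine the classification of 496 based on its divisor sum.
perfect

Proper divisors of 496: sum = 1 + 2 + 4 + 8 + 16 + 31 + 62 + 124 + 248 = 496
Since 496 = 496, 496 is perfect.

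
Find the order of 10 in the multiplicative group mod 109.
108

109 is prime, so ord(10) divides φ(109) = 108.
Divisors of 108: 1, 2, 3, 4, 6, 9, 12, 18, 27, 36, 54, 108.
Repeated squaring: 10^1 ≡ 10, 10^2 ≡ 100, 10^4 ≡ 81, 10^8 ≡ 21, 10^16 ≡ 5, 10^32 ≡ 25, 10^64 ≡ 80 (mod 109).
Test 10^d mod 109 for each divisor d in increasing order:
10^1 ≡ 10
10^2 ≡ 100
10^3 = 10^2·10^1 ≡ 19
10^4 ≡ 81
10^6 = 10^4·10^2 ≡ 34
10^9 = 10^8·10^1 ≡ 101
10^12 = 10^8·10^4 ≡ 66
10^18 = 10^16·10^2 ≡ 64
10^27 = 10^16·10^8·10^2·10^1 ≡ 33
10^36 = 10^32·10^4 ≡ 63
10^54 = 10^32·10^16·10^4·10^2 ≡ 108
10^108 = 10^64·10^32·10^8·10^4 ≡ 1  ← first divisor giving 1
The order is 108.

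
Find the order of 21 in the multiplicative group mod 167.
83

167 is prime, so ord(21) divides φ(167) = 166.
Divisors of 166: 1, 2, 83, 166.
Repeated squaring: 21^1 ≡ 21, 21^2 ≡ 107, 21^4 ≡ 93, 21^8 ≡ 132, 21^16 ≡ 56, 21^32 ≡ 130, 21^64 ≡ 33, 21^128 ≡ 87 (mod 167).
Test 21^d mod 167 for each divisor d in increasing order:
21^1 ≡ 21
21^2 ≡ 107
21^83 = 21^64·21^16·21^2·21^1 ≡ 1  ← first divisor giving 1
The order is 83.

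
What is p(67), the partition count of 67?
2679689

p(n) counts ways to write n as a sum of positive integers (order ignored).
Euler's pentagonal recurrence: p(k) = p(k-1) + p(k-2) - p(k-5) - p(k-7) + p(k-12) + p(k-15) - ... (offsets j(3j∓1)/2, signs ++--, p(0)=1, p(<0)=0).
DP table for k = 0..66: p(0)=1, p(1)=1, p(2)=2, p(3)=3, p(4)=5, p(5)=7, p(6)=11, p(7)=15, p(8)=22, p(9)=30, p(10)=42, p(11)=56, p(12)=77, p(13)=101, p(14)=135, p(15)=176, p(16)=231, p(17)=297, p(18)=385, p(19)=490, p(20)=627, p(21)=792, p(22)=1002, p(23)=1255, p(24)=1575, p(25)=1958, p(26)=2436, p(27)=3010, p(28)=3718, p(29)=4565, p(30)=5604, p(31)=6842, p(32)=8349, p(33)=10143, p(34)=12310, p(35)=14883, p(36)=17977, p(37)=21637, p(38)=26015, p(39)=31185, p(40)=37338, p(41)=44583, p(42)=53174, p(43)=63261, p(44)=75175, p(45)=89134, p(46)=105558, p(47)=124754, p(48)=147273, p(49)=173525, p(50)=204226, p(51)=239943, p(52)=281589, p(53)=329931, p(54)=386155, p(55)=451276, p(56)=526823, p(57)=614154, p(58)=715220, p(59)=831820, p(60)=966467, p(61)=1121505, p(62)=1300156, p(63)=1505499, p(64)=1741630, p(65)=2012558, p(66)=2323520.
Final step: p(67) = p(66) + p(65) - p(62) - p(60) + p(55) + p(52) - p(45) - p(41) + p(32) + p(27) - p(16) - p(10)
= 2323520 + 2012558 - 1300156 - 966467 + 451276 + 281589 - 89134 - 44583 + 8349 + 3010 - 231 - 42
= 2679689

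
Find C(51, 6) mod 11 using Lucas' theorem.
7

Using Lucas' theorem:
Write n=51 and k=6 in base 11:
n in base 11: [4, 7]
k in base 11: [0, 6]
C(51,6) mod 11 = ∏ C(n_i, k_i) mod 11
Digit binomials (mod 11): C(4,0) = 1; C(7,6) = 7
Product: 1 × 7 = 7 ≡ 7 (mod 11)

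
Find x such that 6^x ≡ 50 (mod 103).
62

Baby-step giant-step with step n = ⌈√103⌉ = 11.
Baby steps 6^j mod 103 (j:value) for j=0..10: 0:1, 1:6, 2:36, 3:10, 4:60, 5:51, 6:100, 7:85, 8:98, 9:73, 10:26.
Giant-step multiplier: 6^(-11) ≡ 6^(102-11) = 6^91 ≡ 35 (mod 103).
Giant steps γ_i = 50·35^i mod 103: γ_0=50, γ_1=102, γ_2=68, γ_3=11, γ_4=76, γ_5=85 (in table at j=7).
x = i·n + j = 5·11 + 7 = 62.
Check: 6^62 ≡ 50 (mod 103).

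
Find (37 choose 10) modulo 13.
11

Using Lucas' theorem:
Write n=37 and k=10 in base 13:
n in base 13: [2, 11]
k in base 13: [0, 10]
C(37,10) mod 13 = ∏ C(n_i, k_i) mod 13
Digit binomials (mod 13): C(2,0) = 1; C(11,10) = 11
Product: 1 × 11 = 11 ≡ 11 (mod 13)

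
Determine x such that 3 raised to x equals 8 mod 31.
12

Baby-step giant-step with step n = ⌈√31⌉ = 6.
Baby steps 3^j mod 31 (j:value) for j=0..5: 0:1, 1:3, 2:9, 3:27, 4:19, 5:26.
Giant-step multiplier: 3^(-6) ≡ 3^(30-6) = 3^24 ≡ 2 (mod 31).
Giant steps γ_i = 8·2^i mod 31: γ_0=8, γ_1=16, γ_2=1 (in table at j=0).
x = i·n + j = 2·6 + 0 = 12.
Check: 3^12 ≡ 8 (mod 31).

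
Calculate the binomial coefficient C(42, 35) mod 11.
3

Using Lucas' theorem:
Write n=42 and k=35 in base 11:
n in base 11: [3, 9]
k in base 11: [3, 2]
C(42,35) mod 11 = ∏ C(n_i, k_i) mod 11
Digit binomials (mod 11): C(3,3) = 1; C(9,2) = 36 ≡ 3
Product: 1 × 3 = 3 ≡ 3 (mod 11)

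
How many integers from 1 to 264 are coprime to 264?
80

264 = 2^3 × 3 × 11
φ(n) = n × ∏(1 - 1/p) for each prime p dividing n
φ(264) = 264 × (1 - 1/2) × (1 - 1/3) × (1 - 1/11) = 80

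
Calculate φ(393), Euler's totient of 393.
260

393 = 3 × 131
φ(n) = n × ∏(1 - 1/p) for each prime p dividing n
φ(393) = 393 × (1 - 1/3) × (1 - 1/131) = 260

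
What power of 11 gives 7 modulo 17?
13

Baby-step giant-step with step n = ⌈√17⌉ = 5.
Baby steps 11^j mod 17 (j:value) for j=0..4: 0:1, 1:11, 2:2, 3:5, 4:4.
Giant-step multiplier: 11^(-5) ≡ 11^(16-5) = 11^11 ≡ 12 (mod 17).
Giant steps γ_i = 7·12^i mod 17: γ_0=7, γ_1=16, γ_2=5 (in table at j=3).
x = i·n + j = 2·5 + 3 = 13.
Check: 11^13 ≡ 7 (mod 17).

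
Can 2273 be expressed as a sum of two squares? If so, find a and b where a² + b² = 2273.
8² + 47² (a=8, b=47)

Factorization: 2273 = 2273
By Fermat: n is sum of two squares iff every prime p ≡ 3 (mod 4) appears to even power.
All primes ≡ 3 (mod 4) appear to even power.
Search a = 0, 1, 2, … for 2273 - a² a perfect square: first hit at a = 8: 2273 - 64 = 2209 = 47².
2273 = 8² + 47² = 64 + 2209 ✓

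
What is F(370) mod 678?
397

Matrix identity: Q^n = [[F_(n+1), F_n], [F_n, F_(n-1)]] with Q = [[1,1],[1,0]].
n = 370 = 101110010₂. Square-and-multiply, entries mod 678:
Q^1 = [[1,1],[1,0]]
Q^2 = (Q^1)² = [[2,1],[1,1]]
Q^5 = (Q^2)²·Q = [[8,5],[5,3]]
Q^11 = (Q^5)²·Q = [[144,89],[89,55]]
Q^23 = (Q^11)²·Q = [[264,181],[181,83]]
Q^46 = (Q^23)² = [[79,431],[431,326]]
Q^92 = (Q^46)² = [[128,309],[309,497]]
Q^185 = (Q^92)²·Q = [[568,673],[673,573]]
Q^370 = (Q^185)² = [[599,397],[397,202]]
F_370 mod 678 = Q^370[0][1] = 397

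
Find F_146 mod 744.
121

Matrix identity: Q^n = [[F_(n+1), F_n], [F_n, F_(n-1)]] with Q = [[1,1],[1,0]].
n = 146 = 10010010₂. Square-and-multiply, entries mod 744:
Q^1 = [[1,1],[1,0]]
Q^2 = (Q^1)² = [[2,1],[1,1]]
Q^4 = (Q^2)² = [[5,3],[3,2]]
Q^9 = (Q^4)²·Q = [[55,34],[34,21]]
Q^18 = (Q^9)² = [[461,352],[352,109]]
Q^36 = (Q^18)² = [[137,504],[504,377]]
Q^73 = (Q^36)²·Q = [[625,481],[481,144]]
Q^146 = (Q^73)² = [[2,121],[121,625]]
F_146 mod 744 = Q^146[0][1] = 121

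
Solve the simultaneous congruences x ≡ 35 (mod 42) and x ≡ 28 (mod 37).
287

Using Chinese Remainder Theorem:
M = 42 × 37 = 1554
M1 = 37, M2 = 42
y1 = 37^(-1) mod 42 = 25
y2 = 42^(-1) mod 37 = 15
x = (35×37×25 + 28×42×15) mod 1554 = 287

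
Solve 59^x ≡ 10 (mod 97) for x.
65

Baby-step giant-step with step n = ⌈√97⌉ = 10.
Baby steps 59^j mod 97 (j:value) for j=0..9: 0:1, 1:59, 2:86, 3:30, 4:24, 5:58, 6:27, 7:41, 8:91, 9:34.
Giant-step multiplier: 59^(-10) ≡ 59^(96-10) = 59^86 ≡ 25 (mod 97).
Giant steps γ_i = 10·25^i mod 97: γ_0=10, γ_1=56, γ_2=42, γ_3=80, γ_4=60, γ_5=45, γ_6=58 (in table at j=5).
x = i·n + j = 6·10 + 5 = 65.
Check: 59^65 ≡ 10 (mod 97).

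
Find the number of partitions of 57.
614154

p(n) counts ways to write n as a sum of positive integers (order ignored).
Euler's pentagonal recurrence: p(k) = p(k-1) + p(k-2) - p(k-5) - p(k-7) + p(k-12) + p(k-15) - ... (offsets j(3j∓1)/2, signs ++--, p(0)=1, p(<0)=0).
DP table for k = 0..56: p(0)=1, p(1)=1, p(2)=2, p(3)=3, p(4)=5, p(5)=7, p(6)=11, p(7)=15, p(8)=22, p(9)=30, p(10)=42, p(11)=56, p(12)=77, p(13)=101, p(14)=135, p(15)=176, p(16)=231, p(17)=297, p(18)=385, p(19)=490, p(20)=627, p(21)=792, p(22)=1002, p(23)=1255, p(24)=1575, p(25)=1958, p(26)=2436, p(27)=3010, p(28)=3718, p(29)=4565, p(30)=5604, p(31)=6842, p(32)=8349, p(33)=10143, p(34)=12310, p(35)=14883, p(36)=17977, p(37)=21637, p(38)=26015, p(39)=31185, p(40)=37338, p(41)=44583, p(42)=53174, p(43)=63261, p(44)=75175, p(45)=89134, p(46)=105558, p(47)=124754, p(48)=147273, p(49)=173525, p(50)=204226, p(51)=239943, p(52)=281589, p(53)=329931, p(54)=386155, p(55)=451276, p(56)=526823.
Final step: p(57) = p(56) + p(55) - p(52) - p(50) + p(45) + p(42) - p(35) - p(31) + p(22) + p(17) - p(6) - p(0)
= 526823 + 451276 - 281589 - 204226 + 89134 + 53174 - 14883 - 6842 + 1002 + 297 - 11 - 1
= 614154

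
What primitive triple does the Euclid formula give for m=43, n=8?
(1785, 688, 1913)

Euclid's formula: a = m² - n², b = 2mn, c = m² + n²
m = 43, n = 8
a = 43² - 8² = 1849 - 64 = 1785
b = 2 × 43 × 8 = 688
c = 43² + 8² = 1849 + 64 = 1913
Verification: 1785² + 688² = 3186225 + 473344 = 3659569 = 1913² ✓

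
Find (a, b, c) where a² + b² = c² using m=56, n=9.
(3055, 1008, 3217)

Euclid's formula: a = m² - n², b = 2mn, c = m² + n²
m = 56, n = 9
a = 56² - 9² = 3136 - 81 = 3055
b = 2 × 56 × 9 = 1008
c = 56² + 9² = 3136 + 81 = 3217
Verification: 3055² + 1008² = 9333025 + 1016064 = 10349089 = 3217² ✓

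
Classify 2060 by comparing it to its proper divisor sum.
abundant

Proper divisors of 2060: sum = 1 + 2 + 4 + 5 + 10 + 20 + 103 + 206 + 412 + 515 + 1030 = 2308
Since 2308 > 2060, 2060 is abundant.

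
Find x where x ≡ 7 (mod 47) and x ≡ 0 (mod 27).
54

Using Chinese Remainder Theorem:
M = 47 × 27 = 1269
M1 = 27, M2 = 47
y1 = 27^(-1) mod 47 = 7
y2 = 47^(-1) mod 27 = 23
x = (7×27×7 + 0×47×23) mod 1269 = 54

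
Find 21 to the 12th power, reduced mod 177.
75

Repeated squaring. Binary of 12 = 1100.
21^1 ≡ 21 (mod 177); 21^2 ≡ 87 (mod 177); 21^4 ≡ 135 (mod 177); 21^8 ≡ 171 (mod 177)
21^12 = 21^4 × 21^8 ≡ 75 (mod 177)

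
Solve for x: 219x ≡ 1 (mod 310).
109

gcd(219, 310) = 1, so the inverse exists.
Extended Euclidean algorithm on (310, 219):
310 = 1 × 219 + 91  ⟹  91 = (1)·310 + (-1)·219
219 = 2 × 91 + 37  ⟹  37 = (-2)·310 + (3)·219
91 = 2 × 37 + 17  ⟹  17 = (5)·310 + (-7)·219
37 = 2 × 17 + 3  ⟹  3 = (-12)·310 + (17)·219
17 = 5 × 3 + 2  ⟹  2 = (65)·310 + (-92)·219
3 = 1 × 2 + 1  ⟹  1 = (-77)·310 + (109)·219
So (109)·219 ≡ 1 (mod 310), i.e. 219^(-1) ≡ 109 (mod 310).
Check: 219 × 109 = 23871 ≡ 1 (mod 310)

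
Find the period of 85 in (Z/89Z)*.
22

89 is prime, so ord(85) divides φ(89) = 88.
Divisors of 88: 1, 2, 4, 8, 11, 22, 44, 88.
Repeated squaring: 85^1 ≡ 85, 85^2 ≡ 16, 85^4 ≡ 78, 85^8 ≡ 32, 85^16 ≡ 45, 85^32 ≡ 67, 85^64 ≡ 39 (mod 89).
Test 85^d mod 89 for each divisor d in increasing order:
85^1 ≡ 85
85^2 ≡ 16
85^4 ≡ 78
85^8 ≡ 32
85^11 = 85^8·85^2·85^1 ≡ 88
85^22 = 85^16·85^4·85^2 ≡ 1  ← first divisor giving 1
The order is 22.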